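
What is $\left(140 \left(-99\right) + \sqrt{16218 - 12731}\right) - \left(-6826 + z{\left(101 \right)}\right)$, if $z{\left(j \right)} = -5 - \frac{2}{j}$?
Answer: $- \frac{709927}{101} + \sqrt{3487} \approx -6969.9$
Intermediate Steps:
$\left(140 \left(-99\right) + \sqrt{16218 - 12731}\right) - \left(-6826 + z{\left(101 \right)}\right) = \left(140 \left(-99\right) + \sqrt{16218 - 12731}\right) + \left(6826 - \left(-5 - \frac{2}{101}\right)\right) = \left(-13860 + \sqrt{3487}\right) + \left(6826 - \left(-5 - \frac{2}{101}\right)\right) = \left(-13860 + \sqrt{3487}\right) + \left(6826 - - \frac{507}{101}\right) = \left(-13860 + \sqrt{3487}\right) + \left(6826 + \frac{507}{101}\right) = \left(-13860 + \sqrt{3487}\right) + \frac{689933}{101} = - \frac{709927}{101} + \sqrt{3487}$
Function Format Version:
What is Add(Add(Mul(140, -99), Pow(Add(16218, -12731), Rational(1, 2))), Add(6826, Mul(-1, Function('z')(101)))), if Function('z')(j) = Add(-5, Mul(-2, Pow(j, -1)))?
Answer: Add(Rational(-709927, 101), Pow(3487, Rational(1, 2))) ≈ -6969.9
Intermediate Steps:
Add(Add(Mul(140, -99), Pow(Add(16218, -12731), Rational(1, 2))), Add(6826, Mul(-1, Function('z')(101)))) = Add(Add(Mul(140, -99), Pow(Add(16218, -12731), Rational(1, 2))), Add(6826, Mul(-1, Add(-5, Mul(-2, Pow(101, -1)))))) = Add(Add(-13860, Pow(3487, Rational(1, 2))), Add(6826, Mul(-1, Add(-5, Mul(-2, Rational(1, 101)))))) = Add(Add(-13860, Pow(3487, Rational(1, 2))), Add(6826, Mul(-1, Add(-5, Rational(-2, 101))))) = Add(Add(-13860, Pow(3487, Rational(1, 2))), Add(6826, Mul(-1, Rational(-507, 101)))) = Add(Add(-13860, Pow(3487, Rational(1, 2))), Add(6826, Rational(507, 101))) = Add(Add(-13860, Pow(3487, Rational(1, 2))), Rational(689933, 101)) = Add(Rational(-709927, 101), Pow(3487, Rational(1, 2)))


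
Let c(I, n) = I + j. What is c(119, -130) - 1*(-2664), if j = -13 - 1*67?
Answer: 2703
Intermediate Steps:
j = -80 (j = -13 - 67 = -80)
c(I, n) = -80 + I (c(I, n) = I - 80 = -80 + I)
c(119, -130) - 1*(-2664) = (-80 + 119) - 1*(-2664) = 39 + 2664 = 2703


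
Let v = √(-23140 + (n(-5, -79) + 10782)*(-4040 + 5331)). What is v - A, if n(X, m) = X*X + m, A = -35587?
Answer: 35587 + 2*√3456677 ≈ 39305.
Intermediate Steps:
n(X, m) = m + X² (n(X, m) = X² + m = m + X²)
v = 2*√3456677 (v = √(-23140 + ((-79 + (-5)²) + 10782)*(-4040 + 5331)) = √(-23140 + ((-79 + 25) + 10782)*1291) = √(-23140 + (-54 + 10782)*1291) = √(-23140 + 10728*1291) = √(-23140 + 13849848) = √13826708 = 2*√3456677 ≈ 3718.4)
v - A = 2*√3456677 - 1*(-35587) = 2*√3456677 + 35587 = 35587 + 2*√3456677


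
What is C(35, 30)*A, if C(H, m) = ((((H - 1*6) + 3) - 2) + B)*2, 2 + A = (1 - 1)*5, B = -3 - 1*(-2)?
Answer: -116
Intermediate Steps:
B = -1 (B = -3 + 2 = -1)
A = -2 (A = -2 + (1 - 1)*5 = -2 + 0*5 = -2 + 0 = -2)
C(H, m) = -12 + 2*H (C(H, m) = ((((H - 1*6) + 3) - 2) - 1)*2 = ((((H - 6) + 3) - 2) - 1)*2 = ((((-6 + H) + 3) - 2) - 1)*2 = (((-3 + H) - 2) - 1)*2 = ((-5 + H) - 1)*2 = (-6 + H)*2 = -12 + 2*H)
C(35, 30)*A = (-12 + 2*35)*(-2) = (-12 + 70)*(-2) = 58*(-2) = -116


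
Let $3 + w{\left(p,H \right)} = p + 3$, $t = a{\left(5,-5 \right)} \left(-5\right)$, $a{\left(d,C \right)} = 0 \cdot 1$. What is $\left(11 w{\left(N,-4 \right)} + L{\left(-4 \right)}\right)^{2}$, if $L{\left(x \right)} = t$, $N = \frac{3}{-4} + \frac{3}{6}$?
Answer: $\frac{121}{16} \approx 7.5625$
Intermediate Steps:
$a{\left(d,C \right)} = 0$
$t = 0$ ($t = 0 \left(-5\right) = 0$)
$N = - \frac{1}{4}$ ($N = 3 \left(- \frac{1}{4}\right) + 3 \cdot \frac{1}{6} = - \frac{3}{4} + \frac{1}{2} = - \frac{1}{4} \approx -0.25$)
$w{\left(p,H \right)} = p$ ($w{\left(p,H \right)} = -3 + \left(p + 3\right) = -3 + \left(3 + p\right) = p$)
$L{\left(x \right)} = 0$
$\left(11 w{\left(N,-4 \right)} + L{\left(-4 \right)}\right)^{2} = \left(11 \left(- \frac{1}{4}\right) + 0\right)^{2} = \left(- \frac{11}{4} + 0\right)^{2} = \left(- \frac{11}{4}\right)^{2} = \frac{121}{16}$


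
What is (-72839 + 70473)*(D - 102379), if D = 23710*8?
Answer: -206554166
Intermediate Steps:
D = 189680
(-72839 + 70473)*(D - 102379) = (-72839 + 70473)*(189680 - 102379) = -2366*87301 = -206554166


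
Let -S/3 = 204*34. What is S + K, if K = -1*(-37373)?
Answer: 16565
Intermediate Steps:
K = 37373
S = -20808 (S = -612*34 = -3*6936 = -20808)
S + K = -20808 + 37373 = 16565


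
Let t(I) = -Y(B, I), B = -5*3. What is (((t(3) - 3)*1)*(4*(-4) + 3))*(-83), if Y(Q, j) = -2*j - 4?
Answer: 7553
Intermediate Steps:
B = -15
Y(Q, j) = -4 - 2*j
t(I) = 4 + 2*I (t(I) = -(-4 - 2*I) = 4 + 2*I)
(((t(3) - 3)*1)*(4*(-4) + 3))*(-83) = ((((4 + 2*3) - 3)*1)*(4*(-4) + 3))*(-83) = ((((4 + 6) - 3)*1)*(-16 + 3))*(-83) = (((10 - 3)*1)*(-13))*(-83) = ((7*1)*(-13))*(-83) = (7*(-13))*(-83) = -91*(-83) = 7553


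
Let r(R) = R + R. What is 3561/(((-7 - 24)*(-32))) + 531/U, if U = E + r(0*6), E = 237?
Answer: 456903/78368 ≈ 5.8302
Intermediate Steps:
r(R) = 2*R
U = 237 (U = 237 + 2*(0*6) = 237 + 2*0 = 237 + 0 = 237)
3561/(((-7 - 24)*(-32))) + 531/U = 3561/(((-7 - 24)*(-32))) + 531/237 = 3561/((-31*(-32))) + 531*(1/237) = 3561/992 + 177/79 = 456903/78368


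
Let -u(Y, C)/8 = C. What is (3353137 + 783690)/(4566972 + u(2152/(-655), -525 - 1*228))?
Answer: 4136827/4572996 ≈ 0.90462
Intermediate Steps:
u(Y, C) = -8*C
(3353137 + 783690)/(4566972 + u(2152/(-655), -525 - 1*228)) = (3353137 + 783690)/(4566972 - 8*(-525 - 1*228)) = 4136827/(4566972 - 8*(-525 - 228)) = 4136827/(4566972 - 8*(-753)) = 4136827/(4566972 + 6024) = 4136827/4572996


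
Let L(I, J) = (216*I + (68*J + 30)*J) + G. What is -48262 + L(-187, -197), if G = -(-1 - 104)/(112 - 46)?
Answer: 55977891/22 ≈ 2.5444e+6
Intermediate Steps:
G = 35/22 (G = -(-105)/66 = -1*(-35/22) = 35/22 ≈ 1.5909)
L(I, J) = 35/22 + 216*I + J*(30 + 68*J) (L(I, J) = (216*I + (68*J + 30)*J) + 35/22 = (216*I + (30 + 68*J)*J) + 35/22 = (216*I + J*(30 + 68*J)) + 35/22 = 35/22 + 216*I + J*(30 + 68*J))
-48262 + L(-187, -197) = -48262 + (35/22 + 30*(-197) + 68*(-197)² + 216*(-187)) = -48262 + (35/22 - 5910 + 68*38809 - 40392) = -48262 + (35/22 - 5910 + 2639012 - 40392) = -48262 + 57039655/22 = 55977891/22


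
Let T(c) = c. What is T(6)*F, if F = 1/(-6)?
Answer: -1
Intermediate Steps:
F = -1/6 ≈ -0.16667
T(6)*F = 6*(-1/6) = -1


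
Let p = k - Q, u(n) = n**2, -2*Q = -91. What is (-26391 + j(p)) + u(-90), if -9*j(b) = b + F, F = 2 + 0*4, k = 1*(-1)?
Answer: -329149/18 ≈ -18286.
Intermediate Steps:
Q = 91/2 (Q = -1/2*(-91) = 91/2 ≈ 45.500)
k = -1
p = -93/2 (p = -1 - 1*91/2 = -1 - 91/2 = -93/2 ≈ -46.500)
F = 2 (F = 2 + 0 = 2)
j(b) = -2/9 - b/9 (j(b) = -(b + 2)/9 = -(2 + b)/9 = -2/9 - b/9)
(-26391 + j(p)) + u(-90) = (-26391 + (-2/9 - 1/9*(-93/2))) + (-90)**2 = (-26391 + (-2/9 + 31/6)) + 8100 = (-26391 + 89/18) + 8100 = -474949/18 + 8100 = -329149/18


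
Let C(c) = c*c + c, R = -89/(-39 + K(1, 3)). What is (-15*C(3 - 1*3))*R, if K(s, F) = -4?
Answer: 0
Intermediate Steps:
R = 89/43 (R = -89/(-39 - 4) = -89/(-43) = -89*(-1/43) = 89/43 ≈ 2.0698)
C(c) = c + c² (C(c) = c² + c = c + c²)
(-15*C(3 - 1*3))*R = -15*(3 - 1*3)*(1 + (3 - 1*3))*(89/43) = -15*(3 - 3)*(1 + (3 - 3))*(89/43) = -0*(1 + 0)*(89/43) = -0*(89/43) = -15*0*(89/43) = 0*(89/43) = 0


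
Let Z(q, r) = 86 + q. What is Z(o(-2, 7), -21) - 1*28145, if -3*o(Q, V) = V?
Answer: -84184/3 ≈ -28061.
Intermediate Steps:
o(Q, V) = -V/3
Z(o(-2, 7), -21) - 1*28145 = (86 - ⅓*7) - 1*28145 = (86 - 7/3) - 28145 = 251/3 - 28145 = -84184/3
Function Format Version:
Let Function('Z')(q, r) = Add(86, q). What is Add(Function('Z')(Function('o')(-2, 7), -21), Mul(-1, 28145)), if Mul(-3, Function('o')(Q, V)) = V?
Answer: Rational(-84184, 3) ≈ -28061.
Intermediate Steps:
Function('o')(Q, V) = Mul(Rational(-1, 3), V)
Add(Function('Z')(Function('o')(-2, 7), -21), Mul(-1, 28145)) = Add(Add(86, Mul(Rational(-1, 3), 7)), Mul(-1, 28145)) = Add(Add(86, Rational(-7, 3)), -28145) = Add(Rational(251, 3), -28145) = Rational(-84184, 3)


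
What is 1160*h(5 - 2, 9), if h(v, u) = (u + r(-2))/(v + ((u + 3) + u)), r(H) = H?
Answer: 1015/3 ≈ 338.33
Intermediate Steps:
h(v, u) = (-2 + u)/(3 + v + 2*u) (h(v, u) = (u - 2)/(v + ((u + 3) + u)) = (-2 + u)/(v + ((3 + u) + u)) = (-2 + u)/(v + (3 + 2*u)) = (-2 + u)/(3 + v + 2*u))
1160*h(5 - 2, 9) = 1160*((-2 + 9)/(3 + (5 - 2) + 2*9)) = 1160*(7/(3 + 3 + 18)) = 1160*(7/24) = 1015/3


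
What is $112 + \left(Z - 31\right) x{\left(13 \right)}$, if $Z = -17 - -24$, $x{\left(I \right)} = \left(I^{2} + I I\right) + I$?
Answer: $-8312$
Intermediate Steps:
$x{\left(I \right)} = I + 2 I^{2}$ ($x{\left(I \right)} = \left(I^{2} + I^{2}\right) + I = 2 I^{2} + I = I + 2 I^{2}$)
$Z = 7$ ($Z = -17 + 24 = 7$)
$112 + \left(Z - 31\right) x{\left(13 \right)} = 112 + \left(7 - 31\right) 13 \left(1 + 2 \cdot 13\right) = 112 + \left(7 - 31\right) 13 \left(1 + 26\right) = 112 - 24 \cdot 13 \cdot 27 = 112 - 8424 = -8312$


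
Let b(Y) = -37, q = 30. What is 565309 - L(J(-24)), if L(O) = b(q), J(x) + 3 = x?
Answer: 565346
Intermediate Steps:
J(x) = -3 + x
L(O) = -37
565309 - L(J(-24)) = 565309 - 1*(-37) = 565309 + 37 = 565346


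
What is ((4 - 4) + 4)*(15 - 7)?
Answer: 32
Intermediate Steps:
((4 - 4) + 4)*(15 - 7) = (0 + 4)*8 = 4*8 = 32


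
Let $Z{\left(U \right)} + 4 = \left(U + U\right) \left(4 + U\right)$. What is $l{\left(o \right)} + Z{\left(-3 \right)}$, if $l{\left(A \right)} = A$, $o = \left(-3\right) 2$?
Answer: $-16$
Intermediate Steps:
$o = -6$
$Z{\left(U \right)} = -4 + 2 U \left(4 + U\right)$ ($Z{\left(U \right)} = -4 + \left(U + U\right) \left(4 + U\right) = -4 + 2 U \left(4 + U\right)$)
$l{\left(o \right)} + Z{\left(-3 \right)} = -6 + \left(-4 + 2 \left(-3\right)^{2} + 8 \left(-3\right)\right) = -6 - 10 = -16$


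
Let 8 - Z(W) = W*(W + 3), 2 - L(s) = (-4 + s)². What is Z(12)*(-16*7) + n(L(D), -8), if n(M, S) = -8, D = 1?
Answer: 19256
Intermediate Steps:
L(s) = 2 - (-4 + s)²
Z(W) = 8 - W*(3 + W) (Z(W) = 8 - W*(W + 3) = 8 - W*(3 + W))
Z(12)*(-16*7) + n(L(D), -8) = (8 - 1*12² - 3*12)*(-16*7) - 8 = (8 - 1*144 - 36)*(-112) - 8 = (8 - 144 - 36)*(-112) - 8 = -172*(-112) - 8 = 19264 - 8 = 19256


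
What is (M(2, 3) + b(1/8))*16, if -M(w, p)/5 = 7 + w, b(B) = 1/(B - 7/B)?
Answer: -321968/447 ≈ -720.29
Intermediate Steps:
M(w, p) = -35 - 5*w (M(w, p) = -5*(7 + w) = -35 - 5*w)
(M(2, 3) + b(1/8))*16 = ((-35 - 5*2) + (1/8)/(-7 + (1/8)**2))*16 = ((-35 - 10) + (1*(1/8))/(-7 + (1*(1/8))**2))*16 = (-45 + 1/(8*(-7 + (1/8)**2)))*16 = (-45 + 1/(8*(-7 + 1/64)))*16 = (-45 + 1/(8*(-447/64)))*16 = (-45 + (1/8)*(-64/447))*16 = (-45 - 8/447)*16 = -20123/447*16 = -321968/447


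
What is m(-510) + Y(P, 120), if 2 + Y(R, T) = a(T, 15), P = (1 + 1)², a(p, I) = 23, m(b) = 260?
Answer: 281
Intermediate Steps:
P = 4 (P = 2² = 4)
Y(R, T) = 21 (Y(R, T) = -2 + 23 = 21)
m(-510) + Y(P, 120) = 260 + 21 = 281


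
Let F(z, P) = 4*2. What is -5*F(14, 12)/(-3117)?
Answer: 40/3117 ≈ 0.012833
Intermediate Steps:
F(z, P) = 8
-5*F(14, 12)/(-3117) = -5*8/(-3117) = -40*(-1/3117) = 40/3117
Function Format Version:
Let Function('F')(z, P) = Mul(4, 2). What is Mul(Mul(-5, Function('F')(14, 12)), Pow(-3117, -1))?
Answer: Rational(40, 3117) ≈ 0.012833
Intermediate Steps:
Function('F')(z, P) = 8
Mul(Mul(-5, Function('F')(14, 12)), Pow(-3117, -1)) = Mul(Mul(-5, 8), Pow(-3117, -1)) = Mul(-40, Rational(-1, 3117)) = Rational(40, 3117)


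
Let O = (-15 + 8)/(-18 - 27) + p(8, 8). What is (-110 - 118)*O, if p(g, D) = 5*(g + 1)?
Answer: -154432/15 ≈ -10295.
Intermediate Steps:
p(g, D) = 5 + 5*g (p(g, D) = 5*(1 + g) = 5 + 5*g)
O = 2032/45 (O = (-15 + 8)/(-18 - 27) + (5 + 5*8) = -7/(-45) + (5 + 40) = -7*(-1/45) + 45 = 7/45 + 45 = 2032/45 ≈ 45.156)
(-110 - 118)*O = (-110 - 118)*(2032/45) = -228*2032/45 = -154432/15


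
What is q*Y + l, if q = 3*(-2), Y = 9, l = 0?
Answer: -54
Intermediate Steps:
q = -6
q*Y + l = -6*9 + 0 = -54 + 0 = -54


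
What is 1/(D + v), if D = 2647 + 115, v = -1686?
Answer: 1/1076 ≈ 0.00092937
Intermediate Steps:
D = 2762
1/(D + v) = 1/(2762 - 1686) = 1/1076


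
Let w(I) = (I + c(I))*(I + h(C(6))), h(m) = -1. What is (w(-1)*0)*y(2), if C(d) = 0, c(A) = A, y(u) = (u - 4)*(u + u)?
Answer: 0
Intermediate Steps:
y(u) = 2*u*(-4 + u) (y(u) = (-4 + u)*(2*u) = 2*u*(-4 + u))
w(I) = 2*I*(-1 + I) (w(I) = (I + I)*(I - 1) = (2*I)*(-1 + I) = 2*I*(-1 + I))
(w(-1)*0)*y(2) = ((2*(-1)*(-1 - 1))*0)*(2*2*(-4 + 2)) = ((2*(-1)*(-2))*0)*(2*2*(-2)) = (4*0)*(-8) = 0*(-8) = 0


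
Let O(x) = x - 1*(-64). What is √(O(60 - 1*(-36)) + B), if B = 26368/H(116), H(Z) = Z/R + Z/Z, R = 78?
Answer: 4*√6328474/97 ≈ 103.74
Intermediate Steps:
H(Z) = 1 + Z/78 (H(Z) = Z/78 + Z/Z = Z*(1/78) + 1 = Z/78 + 1 = 1 + Z/78)
O(x) = 64 + x (O(x) = x + 64 = 64 + x)
B = 1028352/97 (B = 26368/(1 + (1/78)*116) = 26368/(1 + 58/39) = 26368/(97/39) = 26368*(39/97) = 1028352/97 ≈ 10602.)
√(O(60 - 1*(-36)) + B) = √((64 + (60 - 1*(-36))) + 1028352/97) = √((64 + (60 + 36)) + 1028352/97) = √((64 + 96) + 1028352/97) = √(160 + 1028352/97) = √(1043872/97) = 4*√6328474/97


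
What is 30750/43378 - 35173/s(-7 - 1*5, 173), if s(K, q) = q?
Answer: -18541642/91517 ≈ -202.60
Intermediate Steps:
30750/43378 - 35173/s(-7 - 1*5, 173) = 30750/43378 - 35173/173 = 30750*(1/43378) - 35173*1/173 = 375/529 - 35173/173 = -18541642/91517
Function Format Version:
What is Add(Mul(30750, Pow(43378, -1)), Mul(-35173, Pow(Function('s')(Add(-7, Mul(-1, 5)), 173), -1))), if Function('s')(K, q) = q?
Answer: Rational(-18541642, 91517) ≈ -202.60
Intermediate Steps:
Add(Mul(30750, Pow(43378, -1)), Mul(-35173, Pow(Function('s')(Add(-7, Mul(-1, 5)), 173), -1))) = Add(Mul(30750, Pow(43378, -1)), Mul(-35173, Pow(173, -1))) = Add(Mul(30750, Rational(1, 43378)), Mul(-35173, Rational(1, 173))) = Add(Rational(375, 529), Rational(-35173, 173)) = Rational(-18541642, 91517)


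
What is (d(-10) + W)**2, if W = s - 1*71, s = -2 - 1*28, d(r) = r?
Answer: 12321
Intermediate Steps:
s = -30 (s = -2 - 28 = -30)
W = -101 (W = -30 - 1*71 = -30 - 71 = -101)
(d(-10) + W)**2 = (-10 - 101)**2 = (-111)**2 = 12321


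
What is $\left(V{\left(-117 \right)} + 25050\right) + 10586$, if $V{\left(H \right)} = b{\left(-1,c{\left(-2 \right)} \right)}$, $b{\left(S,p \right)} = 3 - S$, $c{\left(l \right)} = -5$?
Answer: $35640$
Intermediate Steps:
$V{\left(H \right)} = 4$ ($V{\left(H \right)} = 3 - -1 = 3 + 1 = 4$)
$\left(V{\left(-117 \right)} + 25050\right) + 10586 = \left(4 + 25050\right) + 10586 = 25054 + 10586 = 35640$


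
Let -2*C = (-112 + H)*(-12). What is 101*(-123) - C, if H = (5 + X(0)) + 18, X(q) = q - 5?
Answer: -11859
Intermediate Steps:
X(q) = -5 + q
H = 18 (H = (5 + (-5 + 0)) + 18 = (5 - 5) + 18 = 0 + 18 = 18)
C = -564 (C = -(-112 + 18)*(-12)/2 = -(-47)*(-12) = -½*1128 = -564)
101*(-123) - C = 101*(-123) - 1*(-564) = -12423 + 564 = -11859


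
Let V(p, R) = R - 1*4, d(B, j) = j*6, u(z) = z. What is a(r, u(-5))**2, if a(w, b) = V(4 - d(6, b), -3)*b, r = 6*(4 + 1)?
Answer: 1225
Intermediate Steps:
d(B, j) = 6*j
V(p, R) = -4 + R (V(p, R) = R - 4 = -4 + R)
r = 30 (r = 6*5 = 30)
a(w, b) = -7*b (a(w, b) = (-4 - 3)*b = -7*b)
a(r, u(-5))**2 = (-7*(-5))**2 = 35**2 = 1225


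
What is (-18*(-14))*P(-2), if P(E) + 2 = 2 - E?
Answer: 504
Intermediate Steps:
P(E) = -E (P(E) = -2 + (2 - E) = -E)
(-18*(-14))*P(-2) = (-18*(-14))*(-1*(-2)) = 252*2 = 504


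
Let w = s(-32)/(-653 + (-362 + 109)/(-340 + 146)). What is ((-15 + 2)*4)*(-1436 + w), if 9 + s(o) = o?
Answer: 9440292680/126429 ≈ 74669.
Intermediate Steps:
s(o) = -9 + o
w = 7954/126429 (w = (-9 - 32)/(-653 + (-362 + 109)/(-340 + 146)) = -41/(-653 - 253/(-194)) = -41/(-653 - 253*(-1/194)) = -41/(-653 + 253/194) = -41/(-126429/194) = -41*(-194/126429) = 7954/126429 ≈ 0.062913)
((-15 + 2)*4)*(-1436 + w) = ((-15 + 2)*4)*(-1436 + 7954/126429) = -13*4*(-181544090/126429) = -52*(-181544090/126429) = 9440292680/126429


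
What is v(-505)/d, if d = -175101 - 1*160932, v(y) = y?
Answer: 505/336033 ≈ 0.0015028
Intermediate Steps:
d = -336033 (d = -175101 - 160932 = -336033)
v(-505)/d = -505/(-336033) = -505*(-1/336033) = 505/336033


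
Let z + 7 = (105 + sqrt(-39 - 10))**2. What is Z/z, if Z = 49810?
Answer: 78052270/17497123 - 1494300*I/2499589 ≈ 4.4609 - 0.59782*I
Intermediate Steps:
z = -7 + (105 + 7*I)**2 (z = -7 + (105 + sqrt(-39 - 10))**2 = -7 + (105 + sqrt(-49))**2 = -7 + (105 + 7*I)**2 ≈ 10969.0 + 1470.0*I)
Z/z = 49810/(10969 + 1470*I) = 49810*((10969 - 1470*I)/122479861) = 49810*(10969 - 1470*I)/122479861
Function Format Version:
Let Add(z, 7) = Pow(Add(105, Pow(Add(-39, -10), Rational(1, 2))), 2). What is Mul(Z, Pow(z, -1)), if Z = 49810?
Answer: Add(Rational(78052270, 17497123), Mul(Rational(-1494300, 2499589), I)) ≈ Add(4.4609, Mul(-0.59782, I))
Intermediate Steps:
z = Add(-7, Pow(Add(105, Mul(7, I)), 2)) (z = Add(-7, Pow(Add(105, Pow(Add(-39, -10), Rational(1, 2))), 2)) = Add(-7, Pow(Add(105, Pow(-49, Rational(1, 2))), 2)) = Add(-7, Pow(Add(105, Mul(7, I)), 2)) ≈ Add(10969., Mul(1470.0, I)))
Mul(Z, Pow(z, -1)) = Mul(49810, Pow(Add(10969, Mul(1470, I)), -1)) = Mul(49810, Mul(Rational(1, 122479861), Add(10969, Mul(-1470, I)))) = Mul(Rational(49810, 122479861), Add(10969, Mul(-1470, I)))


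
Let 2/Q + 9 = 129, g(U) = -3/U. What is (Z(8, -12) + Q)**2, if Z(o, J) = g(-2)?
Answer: 8281/3600 ≈ 2.3003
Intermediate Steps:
Q = 1/60 (Q = 2/(-9 + 129) = 2/120 = 2*(1/120) = 1/60 ≈ 0.016667)
Z(o, J) = 3/2 (Z(o, J) = -3/(-2) = -3*(-1/2) = 3/2)
(Z(8, -12) + Q)**2 = (3/2 + 1/60)**2 = (91/60)**2 = 8281/3600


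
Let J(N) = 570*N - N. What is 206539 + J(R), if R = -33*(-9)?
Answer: 375532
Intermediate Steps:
R = 297
J(N) = 569*N
206539 + J(R) = 206539 + 569*297 = 206539 + 168993 = 375532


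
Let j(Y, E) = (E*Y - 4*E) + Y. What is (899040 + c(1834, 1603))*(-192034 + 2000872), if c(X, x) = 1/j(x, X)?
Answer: 4771597608131411718/2934169 ≈ 1.6262e+12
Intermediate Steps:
j(Y, E) = Y - 4*E + E*Y (j(Y, E) = (-4*E + E*Y) + Y = Y - 4*E + E*Y)
c(X, x) = 1/(x - 4*X + X*x)
(899040 + c(1834, 1603))*(-192034 + 2000872) = (899040 + 1/(1603 - 4*1834 + 1834*1603))*(-192034 + 2000872) = (899040 + 1/(1603 - 7336 + 2939902))*1808838 = (899040 + 1/2934169)*1808838 = (2637935297761/2934169)*1808838 = 4771597608131411718/2934169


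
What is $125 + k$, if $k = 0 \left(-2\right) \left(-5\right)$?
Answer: $125$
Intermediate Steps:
$k = 0$ ($k = 0 \left(-5\right) = 0$)
$125 + k = 125 + 0 = 125$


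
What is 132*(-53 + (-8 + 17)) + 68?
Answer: -5740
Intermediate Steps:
132*(-53 + (-8 + 17)) + 68 = 132*(-53 + 9) + 68 = 132*(-44) + 68 = -5808 + 68 = -5740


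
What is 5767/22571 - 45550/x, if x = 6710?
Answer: -98941248/15145141 ≈ -6.5329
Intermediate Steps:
5767/22571 - 45550/x = 5767/22571 - 45550/6710 = 5767*(1/22571) - 45550*1/6710 = 5767/22571 - 4555/671 = -98941248/15145141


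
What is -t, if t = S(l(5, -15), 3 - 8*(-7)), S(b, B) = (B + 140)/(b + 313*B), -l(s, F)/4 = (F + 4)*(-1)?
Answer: -199/18423 ≈ -0.010802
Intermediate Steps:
l(s, F) = 16 + 4*F (l(s, F) = -4*(F + 4)*(-1) = -4*(4 + F)*(-1) = -4*(-4 - F) = 16 + 4*F)
S(b, B) = (140 + B)/(b + 313*B)
t = 199/18423 (t = (140 + (3 - 8*(-7)))/((16 + 4*(-15)) + 313*(3 - 8*(-7))) = (140 + (3 + 56))/((16 - 60) + 313*(3 + 56)) = (140 + 59)/(-44 + 313*59) = 199/(-44 + 18467) = 199/18423 ≈ 0.010802)
-t = -1*199/18423 = -199/18423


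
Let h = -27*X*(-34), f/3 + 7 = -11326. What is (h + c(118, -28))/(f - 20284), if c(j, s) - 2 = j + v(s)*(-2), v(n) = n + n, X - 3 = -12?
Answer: 8030/54283 ≈ 0.14793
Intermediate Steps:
X = -9 (X = 3 - 12 = -9)
v(n) = 2*n
f = -33999 (f = -21 + 3*(-11326) = -21 - 33978 = -33999)
c(j, s) = 2 + j - 4*s (c(j, s) = 2 + (j + (2*s)*(-2)) = 2 + (j - 4*s) = 2 + j - 4*s)
h = -8262 (h = -27*(-9)*(-34) = 243*(-34) = -8262)
(h + c(118, -28))/(f - 20284) = (-8262 + (2 + 118 - 4*(-28)))/(-33999 - 20284) = (-8262 + (2 + 118 + 112))/(-54283) = (-8262 + 232)*(-1/54283) = -8030*(-1/54283) = 8030/54283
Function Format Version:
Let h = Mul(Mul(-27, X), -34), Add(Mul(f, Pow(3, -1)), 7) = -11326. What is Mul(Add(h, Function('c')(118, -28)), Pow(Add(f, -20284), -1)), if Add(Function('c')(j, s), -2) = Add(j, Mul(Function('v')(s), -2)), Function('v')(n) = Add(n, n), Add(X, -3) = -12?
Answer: Rational(8030, 54283) ≈ 0.14793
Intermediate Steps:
X = -9 (X = Add(3, -12) = -9)
Function('v')(n) = Mul(2, n)
f = -33999 (f = Add(-21, Mul(3, -11326)) = Add(-21, -33978) = -33999)
Function('c')(j, s) = Add(2, j, Mul(-4, s)) (Function('c')(j, s) = Add(2, Add(j, Mul(Mul(2, s), -2))) = Add(2, Add(j, Mul(-4, s))) = Add(2, j, Mul(-4, s)))
h = -8262 (h = Mul(Mul(-27, -9), -34) = Mul(243, -34) = -8262)
Mul(Add(h, Function('c')(118, -28)), Pow(Add(f, -20284), -1)) = Mul(Add(-8262, Add(2, 118, Mul(-4, -28))), Pow(Add(-33999, -20284), -1)) = Mul(Add(-8262, Add(2, 118, 112)), Pow(-54283, -1)) = Mul(Add(-8262, 232), Rational(-1, 54283)) = Mul(-8030, Rational(-1, 54283)) = Rational(8030, 54283)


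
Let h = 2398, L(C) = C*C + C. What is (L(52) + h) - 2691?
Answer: 2463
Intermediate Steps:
L(C) = C + C² (L(C) = C² + C = C + C²)
(L(52) + h) - 2691 = (52*(1 + 52) + 2398) - 2691 = (52*53 + 2398) - 2691 = (2756 + 2398) - 2691 = 5154 - 2691 = 2463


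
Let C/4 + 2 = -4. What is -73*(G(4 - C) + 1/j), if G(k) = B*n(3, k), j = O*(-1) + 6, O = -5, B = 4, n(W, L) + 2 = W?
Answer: -3285/11 ≈ -298.64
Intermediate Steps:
C = -24 (C = -8 + 4*(-4) = -8 - 16 = -24)
n(W, L) = -2 + W
j = 11 (j = -5*(-1) + 6 = 5 + 6 = 11)
G(k) = 4 (G(k) = 4*(-2 + 3) = 4*1 = 4)
-73*(G(4 - C) + 1/j) = -73*(4 + 1/11) = -73*45/11 = -3285/11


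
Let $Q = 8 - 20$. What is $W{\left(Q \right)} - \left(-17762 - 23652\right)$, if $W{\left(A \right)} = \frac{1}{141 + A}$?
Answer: $\frac{5342407}{129} \approx 41414.0$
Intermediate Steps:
$Q = -12$ ($Q = 8 - 20 = -12$)
$W{\left(Q \right)} - \left(-17762 - 23652\right) = \frac{1}{141 - 12} - \left(-17762 - 23652\right) = \frac{1}{129} - -41414 = \frac{1}{129} + 41414 = \frac{5342407}{129}$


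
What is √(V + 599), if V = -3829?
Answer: I*√3230 ≈ 56.833*I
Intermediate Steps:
√(V + 599) = √(-3829 + 599) = √(-3230) = I*√3230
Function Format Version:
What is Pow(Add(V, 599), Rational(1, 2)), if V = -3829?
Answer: Mul(I, Pow(3230, Rational(1, 2))) ≈ Mul(56.833, I)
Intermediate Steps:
Pow(Add(V, 599), Rational(1, 2)) = Pow(Add(-3829, 599), Rational(1, 2)) = Pow(-3230, Rational(1, 2)) = Mul(I, Pow(3230, Rational(1, 2)))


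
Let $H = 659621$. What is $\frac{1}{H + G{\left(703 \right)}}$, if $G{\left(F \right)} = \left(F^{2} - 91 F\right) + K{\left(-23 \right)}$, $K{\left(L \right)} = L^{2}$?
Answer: $\frac{1}{1090386} \approx 9.1711 \cdot 10^{-7}$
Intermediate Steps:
$G{\left(F \right)} = 529 + F^{2} - 91 F$ ($G{\left(F \right)} = \left(F^{2} - 91 F\right) + \left(-23\right)^{2} = \left(F^{2} - 91 F\right) + 529 = 529 + F^{2} - 91 F$)
$\frac{1}{H + G{\left(703 \right)}} = \frac{1}{659621 + \left(529 + 703^{2} - 63973\right)} = \frac{1}{659621 + \left(529 + 494209 - 63973\right)} = \frac{1}{659621 + 430765} = \frac{1}{1090386}$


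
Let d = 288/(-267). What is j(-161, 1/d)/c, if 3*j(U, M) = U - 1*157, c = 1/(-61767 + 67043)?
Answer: -559256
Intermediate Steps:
c = 1/5276 ≈ 0.00018954
d = -96/89 (d = 288*(-1/267) = -96/89 ≈ -1.0787)
j(U, M) = -157/3 + U/3 (j(U, M) = (U - 1*157)/3 = (U - 157)/3 = (-157 + U)/3 = -157/3 + U/3)
j(-161, 1/d)/c = (-157/3 + (⅓)*(-161))/(1/5276) = (-157/3 - 161/3)*5276 = -106*5276 = -559256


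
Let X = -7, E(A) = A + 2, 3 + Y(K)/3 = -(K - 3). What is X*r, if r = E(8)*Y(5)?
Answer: 1050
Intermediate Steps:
Y(K) = -3*K (Y(K) = -9 + 3*(-(K - 3)) = -9 + 3*(-(-3 + K)) = -9 + 3*(3 - K) = -9 + (9 - 3*K) = -3*K)
E(A) = 2 + A
r = -150 (r = (2 + 8)*(-3*5) = 10*(-15) = -150)
X*r = -7*(-150) = 1050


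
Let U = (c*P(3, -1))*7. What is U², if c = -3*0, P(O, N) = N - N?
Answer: 0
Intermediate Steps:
P(O, N) = 0
c = 0
U = 0 (U = (0*0)*7 = 0*7 = 0)
U² = 0² = 0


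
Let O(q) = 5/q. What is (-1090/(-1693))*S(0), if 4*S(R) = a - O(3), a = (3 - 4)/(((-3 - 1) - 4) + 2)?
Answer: -1635/6772 ≈ -0.24144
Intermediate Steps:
a = 1/6 (a = -1/((-4 - 4) + 2) = -1/(-8 + 2) = -1/(-6) = -1*(-1/6) = 1/6 ≈ 0.16667)
S(R) = -3/8 (S(R) = (1/6 - 5/3)/4 = (1/4)*(-3/2) = -3/8)
(-1090/(-1693))*S(0) = -1090/(-1693)*(-3/8) = -1090*(-1/1693)*(-3/8) = (1090/1693)*(-3/8) = -1635/6772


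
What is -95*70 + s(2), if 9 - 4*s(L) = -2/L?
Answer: -13295/2 ≈ -6647.5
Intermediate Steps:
s(L) = 9/4 + 1/(2*L) (s(L) = 9/4 - (-1)/(2*L) = 9/4 + 1/(2*L))
-95*70 + s(2) = -95*70 + (1/4)*(2 + 9*2)/2 = -6650 + (1/4)*(1/2)*(2 + 18) = -6650 + (1/4)*(1/2)*20 = -6650 + 5/2 = -13295/2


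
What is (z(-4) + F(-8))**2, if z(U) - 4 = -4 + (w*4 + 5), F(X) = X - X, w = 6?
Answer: 841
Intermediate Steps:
F(X) = 0
z(U) = 29 (z(U) = 4 + (-4 + (6*4 + 5)) = 4 + (-4 + (24 + 5)) = 4 + (-4 + 29) = 4 + 25 = 29)
(z(-4) + F(-8))**2 = (29 + 0)**2 = 29**2 = 841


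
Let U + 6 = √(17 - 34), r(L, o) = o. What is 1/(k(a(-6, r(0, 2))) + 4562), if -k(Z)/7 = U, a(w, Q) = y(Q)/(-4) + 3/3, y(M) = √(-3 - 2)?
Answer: 4604/21197649 + 7*I*√17/21197649 ≈ 0.00021719 + 1.3616e-6*I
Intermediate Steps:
y(M) = I*√5 (y(M) = √(-5) = I*√5)
U = -6 + I*√17 (U = -6 + √(17 - 34) = -6 + √(-17) = -6 + I*√17 ≈ -6.0 + 4.1231*I)
a(w, Q) = 1 - I*√5/4 (a(w, Q) = (I*√5)/(-4) + 3/3 = (I*√5)*(-¼) + 3*(⅓) = -I*√5/4 + 1 = 1 - I*√5/4)
k(Z) = 42 - 7*I*√17 (k(Z) = -7*(-6 + I*√17) = 42 - 7*I*√17)
1/(k(a(-6, r(0, 2))) + 4562) = 1/((42 - 7*I*√17) + 4562) = 1/(4604 - 7*I*√17)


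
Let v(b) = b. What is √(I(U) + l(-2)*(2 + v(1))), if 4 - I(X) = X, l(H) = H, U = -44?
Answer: √42 ≈ 6.4807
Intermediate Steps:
I(X) = 4 - X
√(I(U) + l(-2)*(2 + v(1))) = √((4 - 1*(-44)) - 2*(2 + 1)) = √((4 + 44) - 2*3) = √(48 - 6) = √42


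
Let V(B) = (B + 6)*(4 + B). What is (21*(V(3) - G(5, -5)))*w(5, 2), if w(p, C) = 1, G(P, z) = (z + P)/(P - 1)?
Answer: 1323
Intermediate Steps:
G(P, z) = (P + z)/(-1 + P)
V(B) = (4 + B)*(6 + B) (V(B) = (6 + B)*(4 + B) = (4 + B)*(6 + B))
(21*(V(3) - G(5, -5)))*w(5, 2) = (21*((24 + 3**2 + 10*3) - (5 - 5)/(-1 + 5)))*1 = (21*((24 + 9 + 30) - 0/4))*1 = (21*(63 - 0/4))*1 = (21*(63 - 1*0))*1 = (21*(63 + 0))*1 = (21*63)*1 = 1323*1 = 1323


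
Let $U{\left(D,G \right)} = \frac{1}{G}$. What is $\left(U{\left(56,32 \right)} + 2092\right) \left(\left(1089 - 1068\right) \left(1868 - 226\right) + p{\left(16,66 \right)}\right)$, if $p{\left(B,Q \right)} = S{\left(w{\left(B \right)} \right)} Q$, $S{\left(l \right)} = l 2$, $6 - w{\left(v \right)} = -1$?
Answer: $\frac{1185127335}{16} \approx 7.407 \cdot 10^{7}$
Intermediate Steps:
$w{\left(v \right)} = 7$ ($w{\left(v \right)} = 6 - -1 = 6 + 1 = 7$)
$S{\left(l \right)} = 2 l$
$p{\left(B,Q \right)} = 14 Q$ ($p{\left(B,Q \right)} = 2 \cdot 7 Q = 14 Q$)
$\left(U{\left(56,32 \right)} + 2092\right) \left(\left(1089 - 1068\right) \left(1868 - 226\right) + p{\left(16,66 \right)}\right) = \left(\frac{1}{32} + 2092\right) \left(\left(1089 - 1068\right) \left(1868 - 226\right) + 14 \cdot 66\right) = \left(\frac{1}{32} + 2092\right) \left(21 \cdot 1642 + 924\right) = \frac{66945 \left(34482 + 924\right)}{32} = \frac{66945}{32} \cdot 35406 = \frac{1185127335}{16}$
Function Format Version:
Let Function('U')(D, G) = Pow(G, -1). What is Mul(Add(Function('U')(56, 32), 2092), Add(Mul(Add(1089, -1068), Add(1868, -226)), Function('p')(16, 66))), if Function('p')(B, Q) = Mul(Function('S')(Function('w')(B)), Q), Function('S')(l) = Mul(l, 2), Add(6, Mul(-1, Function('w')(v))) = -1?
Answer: Rational(1185127335, 16) ≈ 7.4070e+7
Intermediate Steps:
Function('w')(v) = 7 (Function('w')(v) = Add(6, Mul(-1, -1)) = Add(6, 1) = 7)
Function('S')(l) = Mul(2, l)
Function('p')(B, Q) = Mul(14, Q) (Function('p')(B, Q) = Mul(Mul(2, 7), Q) = Mul(14, Q))
Mul(Add(Function('U')(56, 32), 2092), Add(Mul(Add(1089, -1068), Add(1868, -226)), Function('p')(16, 66))) = Mul(Add(Pow(32, -1), 2092), Add(Mul(Add(1089, -1068), Add(1868, -226)), Mul(14, 66))) = Mul(Add(Rational(1, 32), 2092), Add(Mul(21, 1642), 924)) = Mul(Rational(66945, 32), Add(34482, 924)) = Mul(Rational(66945, 32), 35406) = Rational(1185127335, 16)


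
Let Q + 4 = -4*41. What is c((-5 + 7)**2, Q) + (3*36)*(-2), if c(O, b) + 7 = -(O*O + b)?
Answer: -71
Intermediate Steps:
Q = -168 (Q = -4 - 4*41 = -4 - 164 = -168)
c(O, b) = -7 - b - O**2 (c(O, b) = -7 - (O*O + b) = -7 - (O**2 + b) = -7 - (b + O**2) = -7 + (-b - O**2) = -7 - b - O**2)
c((-5 + 7)**2, Q) + (3*36)*(-2) = (-7 - 1*(-168) - ((-5 + 7)**2)**2) + (3*36)*(-2) = (-7 + 168 - (2**2)**2) + 108*(-2) = (-7 + 168 - 1*4**2) - 216 = (-7 + 168 - 1*16) - 216 = (-7 + 168 - 16) - 216 = 145 - 216 = -71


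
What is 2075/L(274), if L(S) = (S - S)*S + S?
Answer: 2075/274 ≈ 7.5730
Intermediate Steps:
L(S) = S (L(S) = 0*S + S = 0 + S = S)
2075/L(274) = 2075/274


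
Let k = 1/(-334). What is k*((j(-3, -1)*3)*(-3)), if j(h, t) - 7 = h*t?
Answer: 45/167 ≈ 0.26946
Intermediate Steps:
j(h, t) = 7 + h*t
k = -1/334 ≈ -0.0029940
k*((j(-3, -1)*3)*(-3)) = -(7 - 3*(-1))*3*(-3)/334 = -(7 + 3)*3*(-3)/334 = -10*3*(-3)/334 = -15*(-3)/167 = -1/334*(-90) = 45/167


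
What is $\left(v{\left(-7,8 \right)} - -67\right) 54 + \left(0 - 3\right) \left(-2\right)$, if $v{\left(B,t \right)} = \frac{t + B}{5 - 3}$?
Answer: $3651$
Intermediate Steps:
$v{\left(B,t \right)} = \frac{B}{2} + \frac{t}{2}$ ($v{\left(B,t \right)} = \frac{B + t}{2} = \left(B + t\right) \frac{1}{2} = \frac{B}{2} + \frac{t}{2}$)
$\left(v{\left(-7,8 \right)} - -67\right) 54 + \left(0 - 3\right) \left(-2\right) = \left(\left(\frac{1}{2} \left(-7\right) + \frac{1}{2} \cdot 8\right) - -67\right) 54 + \left(0 - 3\right) \left(-2\right) = \left(\left(- \frac{7}{2} + 4\right) + 67\right) 54 - -6 = \left(\frac{1}{2} + 67\right) 54 + 6 = \frac{135}{2} \cdot 54 + 6 = 3645 + 6 = 3651$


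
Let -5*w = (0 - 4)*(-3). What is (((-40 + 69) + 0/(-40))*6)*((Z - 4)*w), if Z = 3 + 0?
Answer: 2088/5 ≈ 417.60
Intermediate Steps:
Z = 3
w = -12/5 (w = -(0 - 4)*(-3)/5 = -(-4)*(-3)/5 = -⅕*12 = -12/5 ≈ -2.4000)
(((-40 + 69) + 0/(-40))*6)*((Z - 4)*w) = (((-40 + 69) + 0/(-40))*6)*((3 - 4)*(-12/5)) = ((29 + 0*(-1/40))*6)*(-1*(-12/5)) = ((29 + 0)*6)*(12/5) = (29*6)*(12/5) = 174*(12/5) = 2088/5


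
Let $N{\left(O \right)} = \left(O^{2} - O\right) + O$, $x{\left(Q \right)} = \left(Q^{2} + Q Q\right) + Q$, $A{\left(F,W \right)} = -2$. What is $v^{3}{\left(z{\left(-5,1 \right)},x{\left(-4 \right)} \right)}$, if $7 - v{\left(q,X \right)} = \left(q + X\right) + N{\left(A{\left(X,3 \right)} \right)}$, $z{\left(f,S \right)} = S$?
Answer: $-17576$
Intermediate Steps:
$x{\left(Q \right)} = Q + 2 Q^{2}$ ($x{\left(Q \right)} = \left(Q^{2} + Q^{2}\right) + Q = 2 Q^{2} + Q = Q + 2 Q^{2}$)
$N{\left(O \right)} = O^{2}$
$v{\left(q,X \right)} = 3 - X - q$ ($v{\left(q,X \right)} = 7 - \left(\left(q + X\right) + \left(-2\right)^{2}\right) = 7 - \left(\left(X + q\right) + 4\right) = 7 - \left(4 + X + q\right) = 3 - X - q$)
$v^{3}{\left(z{\left(-5,1 \right)},x{\left(-4 \right)} \right)} = \left(3 - - 4 \left(1 + 2 \left(-4\right)\right) - 1\right)^{3} = \left(3 - - 4 \left(1 - 8\right) - 1\right)^{3} = \left(3 - \left(-4\right) \left(-7\right) - 1\right)^{3} = \left(3 - 28 - 1\right)^{3} = \left(-26\right)^{3} = -17576$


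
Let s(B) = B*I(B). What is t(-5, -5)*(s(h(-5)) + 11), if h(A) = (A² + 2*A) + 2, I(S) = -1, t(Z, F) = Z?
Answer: 30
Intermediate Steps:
h(A) = 2 + A² + 2*A
s(B) = -B (s(B) = B*(-1) = -B)
t(-5, -5)*(s(h(-5)) + 11) = -5*(-(2 + (-5)² + 2*(-5)) + 11) = -5*(-(2 + 25 - 10) + 11) = -5*(-1*17 + 11) = -5*(-17 + 11) = -5*(-6) = 30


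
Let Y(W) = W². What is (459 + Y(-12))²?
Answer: 363609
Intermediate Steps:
(459 + Y(-12))² = (459 + (-12)²)² = (459 + 144)² = 603² = 363609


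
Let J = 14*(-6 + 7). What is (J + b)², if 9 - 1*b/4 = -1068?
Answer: 18679684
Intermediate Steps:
b = 4308 (b = 36 - 4*(-1068) = 36 + 4272 = 4308)
J = 14 (J = 14*1 = 14)
(J + b)² = (14 + 4308)² = 4322² = 18679684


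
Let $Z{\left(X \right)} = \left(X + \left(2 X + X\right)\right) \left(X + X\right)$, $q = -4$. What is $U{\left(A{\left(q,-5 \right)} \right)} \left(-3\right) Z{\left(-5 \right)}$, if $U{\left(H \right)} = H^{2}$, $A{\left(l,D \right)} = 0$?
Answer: $0$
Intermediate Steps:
$Z{\left(X \right)} = 8 X^{2}$ ($Z{\left(X \right)} = \left(X + 3 X\right) 2 X = 4 X 2 X = 8 X^{2}$)
$U{\left(A{\left(q,-5 \right)} \right)} \left(-3\right) Z{\left(-5 \right)} = 0^{2} \left(-3\right) 8 \left(-5\right)^{2} = 0 \left(-3\right) 8 \cdot 25 = 0 \cdot 200 = 0$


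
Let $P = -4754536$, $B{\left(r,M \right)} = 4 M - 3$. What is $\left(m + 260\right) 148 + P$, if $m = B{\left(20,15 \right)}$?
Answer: $-4707620$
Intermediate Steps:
$B{\left(r,M \right)} = -3 + 4 M$
$m = 57$ ($m = -3 + 4 \cdot 15 = -3 + 60 = 57$)
$\left(m + 260\right) 148 + P = \left(57 + 260\right) 148 - 4754536 = 317 \cdot 148 - 4754536 = 46916 - 4754536 = -4707620$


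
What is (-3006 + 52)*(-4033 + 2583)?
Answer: 4283300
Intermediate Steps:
(-3006 + 52)*(-4033 + 2583) = -2954*(-1450) = 4283300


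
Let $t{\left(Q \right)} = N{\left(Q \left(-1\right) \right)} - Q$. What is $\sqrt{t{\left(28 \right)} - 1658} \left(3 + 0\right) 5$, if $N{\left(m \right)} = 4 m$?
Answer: $15 i \sqrt{1798} \approx 636.04 i$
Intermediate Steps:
$t{\left(Q \right)} = - 5 Q$ ($t{\left(Q \right)} = 4 Q \left(-1\right) - Q = 4 \left(- Q\right) - Q = - 4 Q - Q = - 5 Q$)
$\sqrt{t{\left(28 \right)} - 1658} \left(3 + 0\right) 5 = \sqrt{\left(-5\right) 28 - 1658} \left(3 + 0\right) 5 = \sqrt{-140 - 1658} \cdot 3 \cdot 5 = \sqrt{-1798} \cdot 15 = i \sqrt{1798} \cdot 15 = 15 i \sqrt{1798}$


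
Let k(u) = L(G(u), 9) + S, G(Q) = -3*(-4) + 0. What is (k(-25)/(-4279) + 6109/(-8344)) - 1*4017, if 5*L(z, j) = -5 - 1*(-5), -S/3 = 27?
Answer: -962740511/239624 ≈ -4017.7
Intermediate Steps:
G(Q) = 12 (G(Q) = 12 + 0 = 12)
S = -81 (S = -3*27 = -81)
L(z, j) = 0 (L(z, j) = (-5 - 1*(-5))/5 = (-5 + 5)/5 = (1/5)*0 = 0)
k(u) = -81 (k(u) = 0 - 81 = -81)
(k(-25)/(-4279) + 6109/(-8344)) - 1*4017 = (-81/(-4279) + 6109/(-8344)) - 1*4017 = (-81*(-1/4279) + 6109*(-1/8344)) - 4017 = (81/4279 - 41/56) - 4017 = -170903/239624 - 4017 = -962740511/239624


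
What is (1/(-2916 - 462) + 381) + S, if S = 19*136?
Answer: 10015769/3378 ≈ 2965.0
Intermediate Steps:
S = 2584
(1/(-2916 - 462) + 381) + S = (1/(-2916 - 462) + 381) + 2584 = (1/(-3378) + 381) + 2584 = (-1/3378 + 381) + 2584 = 1287017/3378 + 2584 = 10015769/3378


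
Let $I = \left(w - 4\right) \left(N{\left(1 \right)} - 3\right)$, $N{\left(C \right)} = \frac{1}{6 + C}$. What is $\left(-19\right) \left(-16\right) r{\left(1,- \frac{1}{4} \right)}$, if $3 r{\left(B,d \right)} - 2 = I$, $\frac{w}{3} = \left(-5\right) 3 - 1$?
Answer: $\frac{320416}{21} \approx 15258.0$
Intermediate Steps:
$w = -48$ ($w = 3 \left(\left(-5\right) 3 - 1\right) = 3 \left(-15 - 1\right) = 3 \left(-16\right) = -48$)
$I = \frac{1040}{7}$ ($I = \left(-48 - 4\right) \left(\frac{1}{6 + 1} - 3\right) = - 52 \left(\frac{1}{7} - 3\right) = \left(-52\right) \left(- \frac{20}{7}\right) = \frac{1040}{7} \approx 148.57$)
$r{\left(B,d \right)} = \frac{1054}{21}$ ($r{\left(B,d \right)} = \frac{2}{3} + \frac{1}{3} \cdot \frac{1040}{7} = \frac{2}{3} + \frac{1040}{21} = \frac{1054}{21}$)
$\left(-19\right) \left(-16\right) r{\left(1,- \frac{1}{4} \right)} = \left(-19\right) \left(-16\right) \frac{1054}{21} = 304 \cdot \frac{1054}{21} = \frac{320416}{21}$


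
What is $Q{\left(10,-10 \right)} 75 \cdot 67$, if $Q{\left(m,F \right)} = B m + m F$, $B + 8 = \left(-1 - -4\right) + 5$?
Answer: $-502500$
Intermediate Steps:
$B = 0$ ($B = -8 + \left(\left(-1 - -4\right) + 5\right) = -8 + \left(\left(-1 + 4\right) + 5\right) = -8 + \left(3 + 5\right) = -8 + 8 = 0$)
$Q{\left(m,F \right)} = F m$ ($Q{\left(m,F \right)} = 0 m + m F = 0 + F m = F m$)
$Q{\left(10,-10 \right)} 75 \cdot 67 = \left(-10\right) 10 \cdot 75 \cdot 67 = \left(-100\right) 75 \cdot 67 = \left(-7500\right) 67 = -502500$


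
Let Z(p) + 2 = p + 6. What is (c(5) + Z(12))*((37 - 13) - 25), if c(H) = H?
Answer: -21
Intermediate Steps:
Z(p) = 4 + p (Z(p) = -2 + (p + 6) = -2 + (6 + p) = 4 + p)
(c(5) + Z(12))*((37 - 13) - 25) = (5 + (4 + 12))*((37 - 13) - 25) = (5 + 16)*(24 - 25) = 21*(-1) = -21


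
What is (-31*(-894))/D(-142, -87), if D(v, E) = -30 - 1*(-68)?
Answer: 13857/19 ≈ 729.32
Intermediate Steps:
D(v, E) = 38 (D(v, E) = -30 + 68 = 38)
(-31*(-894))/D(-142, -87) = -31*(-894)/38 = 27714*(1/38) = 13857/19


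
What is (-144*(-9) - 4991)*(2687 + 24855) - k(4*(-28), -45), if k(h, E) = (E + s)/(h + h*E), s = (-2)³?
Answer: -501511176267/4928 ≈ -1.0177e+8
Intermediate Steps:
s = -8
k(h, E) = (-8 + E)/(h + E*h) (k(h, E) = (E - 8)/(h + h*E) = (-8 + E)/(h + E*h))
(-144*(-9) - 4991)*(2687 + 24855) - k(4*(-28), -45) = (-144*(-9) - 4991)*(2687 + 24855) - (-8 - 45)/((4*(-28))*(1 - 45)) = (1296 - 4991)*27542 - (-53)/((-112)*(-44)) = -3695*27542 - (-1)*(-1)*(-53)/(112*44) = -101767690 - 1*(-53/4928) = -101767690 + 53/4928 = -501511176267/4928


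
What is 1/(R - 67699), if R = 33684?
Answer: -1/34015 ≈ -2.9399e-5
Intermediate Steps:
1/(R - 67699) = 1/(33684 - 67699) = 1/(-34015) = -1/34015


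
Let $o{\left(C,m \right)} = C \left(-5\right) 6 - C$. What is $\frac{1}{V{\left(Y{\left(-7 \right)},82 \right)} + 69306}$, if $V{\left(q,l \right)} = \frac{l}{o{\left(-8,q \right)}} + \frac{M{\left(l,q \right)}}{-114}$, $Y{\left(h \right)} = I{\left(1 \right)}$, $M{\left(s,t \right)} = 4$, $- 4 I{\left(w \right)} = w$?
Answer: $\frac{7068}{489856897} \approx 1.4429 \cdot 10^{-5}$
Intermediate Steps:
$I{\left(w \right)} = - \frac{w}{4}$
$Y{\left(h \right)} = - \frac{1}{4}$ ($Y{\left(h \right)} = \left(- \frac{1}{4}\right) 1 = - \frac{1}{4}$)
$o{\left(C,m \right)} = - 31 C$ ($o{\left(C,m \right)} = - 5 C 6 - C = - 30 C - C = - 31 C$)
$V{\left(q,l \right)} = - \frac{2}{57} + \frac{l}{248}$ ($V{\left(q,l \right)} = \frac{l}{\left(-31\right) \left(-8\right)} + \frac{4}{-114} = \frac{l}{248} + 4 \left(- \frac{1}{114}\right) = l \frac{1}{248} - \frac{2}{57} = \frac{l}{248} - \frac{2}{57} = - \frac{2}{57} + \frac{l}{248}$)
$\frac{1}{V{\left(Y{\left(-7 \right)},82 \right)} + 69306} = \frac{1}{\left(- \frac{2}{57} + \frac{1}{248} \cdot 82\right) + 69306} = \frac{1}{\left(- \frac{2}{57} + \frac{41}{124}\right) + 69306} = \frac{1}{\frac{2089}{7068} + 69306} = \frac{1}{\frac{489856897}{7068}} = \frac{7068}{489856897}$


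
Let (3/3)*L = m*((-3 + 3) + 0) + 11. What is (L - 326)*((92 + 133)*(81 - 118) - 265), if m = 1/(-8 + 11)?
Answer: 2705850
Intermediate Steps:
m = ⅓ (m = 1/3 = ⅓ ≈ 0.33333)
L = 11 (L = ((-3 + 3) + 0)/3 + 11 = (0 + 0)/3 + 11 = (⅓)*0 + 11 = 0 + 11 = 11)
(L - 326)*((92 + 133)*(81 - 118) - 265) = (11 - 326)*((92 + 133)*(81 - 118) - 265) = -315*(225*(-37) - 265) = -315*(-8325 - 265) = -315*(-8590) = 2705850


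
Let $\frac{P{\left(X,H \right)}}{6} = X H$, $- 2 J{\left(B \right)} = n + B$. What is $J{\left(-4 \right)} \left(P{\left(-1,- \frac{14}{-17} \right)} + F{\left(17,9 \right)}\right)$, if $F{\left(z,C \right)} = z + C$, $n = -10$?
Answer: $\frac{2506}{17} \approx 147.41$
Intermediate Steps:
$F{\left(z,C \right)} = C + z$
$J{\left(B \right)} = 5 - \frac{B}{2}$ ($J{\left(B \right)} = - \frac{-10 + B}{2} = 5 - \frac{B}{2}$)
$P{\left(X,H \right)} = 6 H X$ ($P{\left(X,H \right)} = 6 X H = 6 H X$)
$J{\left(-4 \right)} \left(P{\left(-1,- \frac{14}{-17} \right)} + F{\left(17,9 \right)}\right) = \left(5 - -2\right) \left(6 \left(- \frac{14}{-17}\right) \left(-1\right) + \left(9 + 17\right)\right) = \left(5 + 2\right) \left(6 \left(\left(-14\right) \left(- \frac{1}{17}\right)\right) \left(-1\right) + 26\right) = 7 \left(6 \cdot \frac{14}{17} \left(-1\right) + 26\right) = 7 \left(- \frac{84}{17} + 26\right) = 7 \cdot \frac{358}{17} = \frac{2506}{17}$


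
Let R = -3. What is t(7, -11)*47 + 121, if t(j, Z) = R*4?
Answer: -443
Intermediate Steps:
t(j, Z) = -12 (t(j, Z) = -3*4 = -12)
t(7, -11)*47 + 121 = -12*47 + 121 = -564 + 121 = -443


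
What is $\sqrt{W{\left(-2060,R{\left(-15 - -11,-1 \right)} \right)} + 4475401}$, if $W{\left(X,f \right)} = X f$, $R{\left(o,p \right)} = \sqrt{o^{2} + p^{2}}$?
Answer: $\sqrt{4475401 - 2060 \sqrt{17}} \approx 2113.5$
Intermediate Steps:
$\sqrt{W{\left(-2060,R{\left(-15 - -11,-1 \right)} \right)} + 4475401} = \sqrt{- 2060 \sqrt{\left(-15 - -11\right)^{2} + \left(-1\right)^{2}} + 4475401} = \sqrt{- 2060 \sqrt{\left(-15 + 11\right)^{2} + 1} + 4475401} = \sqrt{- 2060 \sqrt{\left(-4\right)^{2} + 1} + 4475401} = \sqrt{- 2060 \sqrt{16 + 1} + 4475401} = \sqrt{- 2060 \sqrt{17} + 4475401} = \sqrt{4475401 - 2060 \sqrt{17}}$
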